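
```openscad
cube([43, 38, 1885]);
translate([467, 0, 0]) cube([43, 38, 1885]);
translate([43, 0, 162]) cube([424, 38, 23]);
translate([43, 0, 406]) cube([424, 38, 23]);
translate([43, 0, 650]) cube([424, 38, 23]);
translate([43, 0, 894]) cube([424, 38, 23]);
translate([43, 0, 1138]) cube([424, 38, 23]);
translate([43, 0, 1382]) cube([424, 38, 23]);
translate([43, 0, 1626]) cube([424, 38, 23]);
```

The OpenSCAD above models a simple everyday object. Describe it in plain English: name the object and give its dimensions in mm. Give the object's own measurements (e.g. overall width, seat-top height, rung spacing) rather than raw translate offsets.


A straight ladder. Two 43×38 mm vertical rails, 1885 mm tall, stand 510 mm apart (outside-to-outside) with their front faces coplanar on the −y side. 7 rungs, each 38 mm deep and 23 mm tall, span between the inner faces of the rails, front faces flush with the rails. The lowest rung's underside is at z = 162 mm and rungs are spaced 244 mm apart (underside to underside).


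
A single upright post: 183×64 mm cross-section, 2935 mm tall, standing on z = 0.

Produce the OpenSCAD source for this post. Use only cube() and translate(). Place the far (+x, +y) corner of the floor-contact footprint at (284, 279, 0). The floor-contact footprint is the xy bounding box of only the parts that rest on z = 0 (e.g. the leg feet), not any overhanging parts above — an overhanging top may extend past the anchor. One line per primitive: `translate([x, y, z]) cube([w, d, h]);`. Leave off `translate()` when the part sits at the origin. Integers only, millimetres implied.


translate([101, 215, 0]) cube([183, 64, 2935]);


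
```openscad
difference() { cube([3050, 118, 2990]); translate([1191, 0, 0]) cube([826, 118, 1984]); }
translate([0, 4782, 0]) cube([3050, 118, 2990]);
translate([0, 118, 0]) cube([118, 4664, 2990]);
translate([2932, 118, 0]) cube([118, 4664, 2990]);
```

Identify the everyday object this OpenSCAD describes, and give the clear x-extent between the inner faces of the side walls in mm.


A single room. The interior width is 2814 mm.

Four walls enclosing a rectangle with a door in the front wall — a room. Outside width 3050 minus two 118 mm walls gives 2814 mm.


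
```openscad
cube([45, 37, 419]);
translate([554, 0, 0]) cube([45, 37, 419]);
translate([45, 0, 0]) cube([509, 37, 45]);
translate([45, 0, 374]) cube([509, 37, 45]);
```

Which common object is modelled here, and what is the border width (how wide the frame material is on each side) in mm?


A picture frame. The border width is 45 mm.

Four thin pieces enclosing a rectangular opening — a picture frame. The two full-height stiles are 419 mm tall; the top rail sits at z = 374 and is 45 mm tall, so the border above the opening is 419 − 374 = 45 mm, matching the stile x-width.


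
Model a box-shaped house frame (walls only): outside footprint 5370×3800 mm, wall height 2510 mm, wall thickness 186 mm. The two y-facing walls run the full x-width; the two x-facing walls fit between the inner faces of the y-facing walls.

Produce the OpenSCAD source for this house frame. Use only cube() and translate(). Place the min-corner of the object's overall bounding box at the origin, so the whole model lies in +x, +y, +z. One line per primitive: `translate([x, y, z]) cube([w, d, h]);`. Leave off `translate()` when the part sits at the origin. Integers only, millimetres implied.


cube([5370, 186, 2510]);
translate([0, 3614, 0]) cube([5370, 186, 2510]);
translate([0, 186, 0]) cube([186, 3428, 2510]);
translate([5184, 186, 0]) cube([186, 3428, 2510]);


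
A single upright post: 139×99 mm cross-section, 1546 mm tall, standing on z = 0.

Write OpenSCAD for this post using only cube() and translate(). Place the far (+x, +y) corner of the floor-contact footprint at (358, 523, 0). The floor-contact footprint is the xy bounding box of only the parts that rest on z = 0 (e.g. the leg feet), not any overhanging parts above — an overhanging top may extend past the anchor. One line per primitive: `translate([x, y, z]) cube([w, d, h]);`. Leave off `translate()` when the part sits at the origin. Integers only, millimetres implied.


translate([219, 424, 0]) cube([139, 99, 1546]);


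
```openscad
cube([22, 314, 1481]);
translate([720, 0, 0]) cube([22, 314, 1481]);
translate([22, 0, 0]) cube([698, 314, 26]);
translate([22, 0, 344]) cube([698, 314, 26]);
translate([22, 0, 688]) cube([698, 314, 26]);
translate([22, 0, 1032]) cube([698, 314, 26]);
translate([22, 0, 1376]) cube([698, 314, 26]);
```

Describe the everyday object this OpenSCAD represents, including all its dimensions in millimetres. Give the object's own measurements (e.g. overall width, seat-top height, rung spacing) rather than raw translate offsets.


An open bookshelf. Two side panels, each 22 mm thick, 314 mm deep and 1481 mm tall, stand 742 mm apart (outside-to-outside). Between them sit 5 shelves, each 26 mm thick and 314 mm deep, spanning the full gap between the sides. The bottom shelf rests on the floor (its underside at z = 0) and the clear gap between one shelf's top and the next shelf's underside is 318 mm.


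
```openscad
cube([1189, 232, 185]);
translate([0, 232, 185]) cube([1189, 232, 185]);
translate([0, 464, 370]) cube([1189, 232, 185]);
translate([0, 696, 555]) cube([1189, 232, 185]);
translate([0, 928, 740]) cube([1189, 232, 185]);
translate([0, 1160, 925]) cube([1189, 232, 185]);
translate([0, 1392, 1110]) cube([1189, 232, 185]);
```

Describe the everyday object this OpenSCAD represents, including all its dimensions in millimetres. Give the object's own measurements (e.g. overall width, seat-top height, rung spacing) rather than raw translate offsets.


A straight staircase of 7 solid steps. Each step is 1189 mm wide (x), 232 mm deep (y, the going) and 185 mm tall (the rise). The first step rests on the floor; each subsequent step sits one going further in +y and one rise higher in +z, directly behind and above the previous step with no overlap.


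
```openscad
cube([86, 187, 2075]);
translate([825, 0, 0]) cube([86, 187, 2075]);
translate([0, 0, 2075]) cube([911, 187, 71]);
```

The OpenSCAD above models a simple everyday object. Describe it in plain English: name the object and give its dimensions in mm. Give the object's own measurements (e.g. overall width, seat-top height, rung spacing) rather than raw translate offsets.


A door frame. The clear opening is 739 mm wide and 2075 mm high. Two 86 mm wide jambs, 187 mm deep, stand either side of the opening from the floor to the top of the opening. A 71 mm thick head sits across the top of both jambs, spanning the full outside width of the frame.


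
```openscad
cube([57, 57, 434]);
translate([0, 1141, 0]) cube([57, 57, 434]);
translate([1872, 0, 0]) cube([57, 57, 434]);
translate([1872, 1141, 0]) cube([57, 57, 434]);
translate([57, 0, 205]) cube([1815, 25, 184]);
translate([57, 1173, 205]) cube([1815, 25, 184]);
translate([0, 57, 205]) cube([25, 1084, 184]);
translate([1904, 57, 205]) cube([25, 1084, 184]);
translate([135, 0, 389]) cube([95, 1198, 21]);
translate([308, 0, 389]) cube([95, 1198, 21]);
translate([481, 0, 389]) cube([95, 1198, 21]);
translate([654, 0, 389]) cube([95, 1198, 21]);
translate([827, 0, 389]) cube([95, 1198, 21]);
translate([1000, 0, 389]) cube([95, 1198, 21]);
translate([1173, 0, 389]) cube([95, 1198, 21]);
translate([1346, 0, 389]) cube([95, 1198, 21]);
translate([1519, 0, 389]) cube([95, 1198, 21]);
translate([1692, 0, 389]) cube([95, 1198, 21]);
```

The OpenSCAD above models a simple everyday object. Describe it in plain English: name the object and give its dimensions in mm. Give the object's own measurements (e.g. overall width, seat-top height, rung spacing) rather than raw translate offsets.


A bed frame 1929 mm long (x) by 1198 mm wide (y). Four 57×57 mm corner posts, 434 mm tall, at the corners of the footprint. Four rails of 25 mm thickness and 184 mm height run between adjacent posts with their undersides at z = 205 mm, their outer faces flush with the outside of the frame (the two x-running rails run between the posts' inner faces; the two y-running rails run between the posts' inner faces). 10 slats, each 95 mm wide (x) and 21 mm thick, lie across the top of the two x-running rails, running the full 1198 mm width of the frame in y; along x they sit between the end posts with a 78 mm gap after the −x posts and between neighbouring slats, leaving 85 mm before the +x posts.


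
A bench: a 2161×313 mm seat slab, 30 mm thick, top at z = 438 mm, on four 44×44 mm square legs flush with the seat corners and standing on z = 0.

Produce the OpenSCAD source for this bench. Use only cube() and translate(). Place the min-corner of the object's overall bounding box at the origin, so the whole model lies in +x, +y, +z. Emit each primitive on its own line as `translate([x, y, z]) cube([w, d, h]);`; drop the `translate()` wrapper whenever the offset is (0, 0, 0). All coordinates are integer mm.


// leg_h = 438 − 30 = 408
translate([0, 0, 408]) cube([2161, 313, 30]);
cube([44, 44, 408]);
translate([0, 269, 0]) cube([44, 44, 408]);
translate([2117, 0, 0]) cube([44, 44, 408]);
translate([2117, 269, 0]) cube([44, 44, 408]);


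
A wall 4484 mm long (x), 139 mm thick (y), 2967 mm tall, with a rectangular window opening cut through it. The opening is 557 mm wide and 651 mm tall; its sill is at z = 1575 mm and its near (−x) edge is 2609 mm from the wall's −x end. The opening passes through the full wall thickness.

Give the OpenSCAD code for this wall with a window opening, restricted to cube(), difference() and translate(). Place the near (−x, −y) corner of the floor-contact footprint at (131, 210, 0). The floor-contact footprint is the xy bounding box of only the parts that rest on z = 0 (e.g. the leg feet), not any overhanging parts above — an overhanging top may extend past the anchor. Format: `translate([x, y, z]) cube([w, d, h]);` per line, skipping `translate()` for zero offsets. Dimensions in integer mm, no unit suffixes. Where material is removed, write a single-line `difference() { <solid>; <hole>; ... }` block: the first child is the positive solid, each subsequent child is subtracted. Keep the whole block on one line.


difference() { translate([131, 210, 0]) cube([4484, 139, 2967]); translate([2740, 210, 1575]) cube([557, 139, 651]); }


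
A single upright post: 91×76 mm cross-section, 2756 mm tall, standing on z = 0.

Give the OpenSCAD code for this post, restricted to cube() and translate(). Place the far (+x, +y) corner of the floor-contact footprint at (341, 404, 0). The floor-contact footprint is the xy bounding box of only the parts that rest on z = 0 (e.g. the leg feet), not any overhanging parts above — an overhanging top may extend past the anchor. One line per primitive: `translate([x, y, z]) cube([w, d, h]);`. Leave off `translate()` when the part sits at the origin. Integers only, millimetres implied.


translate([250, 328, 0]) cube([91, 76, 2756]);


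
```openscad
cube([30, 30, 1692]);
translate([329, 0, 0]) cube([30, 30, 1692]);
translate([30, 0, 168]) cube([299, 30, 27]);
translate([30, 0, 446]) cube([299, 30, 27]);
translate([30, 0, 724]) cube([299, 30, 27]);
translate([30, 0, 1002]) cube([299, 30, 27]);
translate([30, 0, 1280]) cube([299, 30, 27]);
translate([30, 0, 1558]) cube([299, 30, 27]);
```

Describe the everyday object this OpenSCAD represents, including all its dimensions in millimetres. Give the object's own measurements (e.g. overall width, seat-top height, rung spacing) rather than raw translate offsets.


A straight ladder. Two 30×30 mm vertical rails, 1692 mm tall, stand 359 mm apart (outside-to-outside) with their front faces coplanar on the −y side. 6 rungs, each 30 mm deep and 27 mm tall, span between the inner faces of the rails, front faces flush with the rails. The lowest rung's underside is at z = 168 mm and rungs are spaced 278 mm apart (underside to underside).


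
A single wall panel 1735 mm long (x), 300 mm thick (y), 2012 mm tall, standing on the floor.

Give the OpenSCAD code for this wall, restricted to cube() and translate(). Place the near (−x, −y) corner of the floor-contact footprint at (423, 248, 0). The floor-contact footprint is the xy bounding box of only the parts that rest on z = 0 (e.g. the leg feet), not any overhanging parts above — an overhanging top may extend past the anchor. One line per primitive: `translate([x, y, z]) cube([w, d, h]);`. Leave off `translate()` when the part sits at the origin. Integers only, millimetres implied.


translate([423, 248, 0]) cube([1735, 300, 2012]);


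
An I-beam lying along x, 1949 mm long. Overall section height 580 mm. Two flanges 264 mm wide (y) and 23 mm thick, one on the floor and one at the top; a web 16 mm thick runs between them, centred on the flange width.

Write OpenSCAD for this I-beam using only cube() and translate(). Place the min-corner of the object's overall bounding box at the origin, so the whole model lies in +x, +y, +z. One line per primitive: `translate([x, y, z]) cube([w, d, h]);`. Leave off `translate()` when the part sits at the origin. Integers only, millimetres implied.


cube([1949, 264, 23]);
translate([0, 124, 23]) cube([1949, 16, 534]);
translate([0, 0, 557]) cube([1949, 264, 23]);


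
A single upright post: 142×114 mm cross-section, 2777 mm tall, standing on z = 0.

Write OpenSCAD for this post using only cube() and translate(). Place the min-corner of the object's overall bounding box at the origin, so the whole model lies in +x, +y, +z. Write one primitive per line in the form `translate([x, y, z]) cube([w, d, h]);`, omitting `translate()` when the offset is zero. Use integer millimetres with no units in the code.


cube([142, 114, 2777]);


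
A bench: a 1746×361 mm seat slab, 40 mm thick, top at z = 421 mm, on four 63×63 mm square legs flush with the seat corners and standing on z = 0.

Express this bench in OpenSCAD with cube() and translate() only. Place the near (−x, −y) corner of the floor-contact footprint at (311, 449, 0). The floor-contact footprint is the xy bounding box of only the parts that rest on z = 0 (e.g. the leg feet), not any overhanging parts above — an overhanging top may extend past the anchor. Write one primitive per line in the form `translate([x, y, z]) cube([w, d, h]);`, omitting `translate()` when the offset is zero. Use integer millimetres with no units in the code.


translate([311, 449, 381]) cube([1746, 361, 40]);
translate([311, 449, 0]) cube([63, 63, 381]);
translate([311, 747, 0]) cube([63, 63, 381]);
translate([1994, 449, 0]) cube([63, 63, 381]);
translate([1994, 747, 0]) cube([63, 63, 381]);


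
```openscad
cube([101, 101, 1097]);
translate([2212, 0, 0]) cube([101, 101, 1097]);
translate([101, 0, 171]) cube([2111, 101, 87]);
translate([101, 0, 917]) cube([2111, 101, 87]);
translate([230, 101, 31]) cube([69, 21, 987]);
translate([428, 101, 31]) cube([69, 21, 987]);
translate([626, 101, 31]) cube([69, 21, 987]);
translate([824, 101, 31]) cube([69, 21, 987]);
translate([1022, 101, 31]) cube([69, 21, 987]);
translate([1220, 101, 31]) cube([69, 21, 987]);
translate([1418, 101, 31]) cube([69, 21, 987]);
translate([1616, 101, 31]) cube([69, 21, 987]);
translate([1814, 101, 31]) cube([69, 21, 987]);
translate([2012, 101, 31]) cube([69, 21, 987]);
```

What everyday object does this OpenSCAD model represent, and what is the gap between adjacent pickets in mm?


A fence section. The picket gap is 129 mm.

Two posts, two rails, 10 pickets — a fence section. Span 2111 mm holds 10 pickets of 69 mm with 11 equal gaps: ⌊(2111 − 10·69) / 11⌋ = 129 mm.


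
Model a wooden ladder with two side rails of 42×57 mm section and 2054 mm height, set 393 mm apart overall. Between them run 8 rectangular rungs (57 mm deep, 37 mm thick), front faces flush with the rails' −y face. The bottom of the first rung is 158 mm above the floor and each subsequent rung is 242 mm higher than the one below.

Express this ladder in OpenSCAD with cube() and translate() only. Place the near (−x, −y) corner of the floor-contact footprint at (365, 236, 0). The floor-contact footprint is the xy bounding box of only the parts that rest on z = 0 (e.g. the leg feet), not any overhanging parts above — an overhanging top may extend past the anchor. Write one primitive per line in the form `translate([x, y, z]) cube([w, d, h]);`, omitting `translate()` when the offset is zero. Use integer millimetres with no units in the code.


translate([365, 236, 0]) cube([42, 57, 2054]);
translate([716, 236, 0]) cube([42, 57, 2054]);
translate([407, 236, 158]) cube([309, 57, 37]);
translate([407, 236, 400]) cube([309, 57, 37]);
translate([407, 236, 642]) cube([309, 57, 37]);
translate([407, 236, 884]) cube([309, 57, 37]);
translate([407, 236, 1126]) cube([309, 57, 37]);
translate([407, 236, 1368]) cube([309, 57, 37]);
translate([407, 236, 1610]) cube([309, 57, 37]);
translate([407, 236, 1852]) cube([309, 57, 37]);


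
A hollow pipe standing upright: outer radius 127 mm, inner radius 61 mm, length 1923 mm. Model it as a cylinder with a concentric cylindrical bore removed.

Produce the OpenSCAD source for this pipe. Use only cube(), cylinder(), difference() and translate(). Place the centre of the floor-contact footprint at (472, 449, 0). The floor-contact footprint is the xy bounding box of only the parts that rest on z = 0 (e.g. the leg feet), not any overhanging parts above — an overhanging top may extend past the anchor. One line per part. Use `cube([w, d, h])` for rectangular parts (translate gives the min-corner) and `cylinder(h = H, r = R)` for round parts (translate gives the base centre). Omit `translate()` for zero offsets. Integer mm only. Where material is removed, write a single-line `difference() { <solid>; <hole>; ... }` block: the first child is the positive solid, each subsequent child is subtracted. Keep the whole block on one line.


difference() { translate([472, 449, 0]) cylinder(h = 1923, r = 127); translate([472, 449, 0]) cylinder(h = 1923, r = 61); }


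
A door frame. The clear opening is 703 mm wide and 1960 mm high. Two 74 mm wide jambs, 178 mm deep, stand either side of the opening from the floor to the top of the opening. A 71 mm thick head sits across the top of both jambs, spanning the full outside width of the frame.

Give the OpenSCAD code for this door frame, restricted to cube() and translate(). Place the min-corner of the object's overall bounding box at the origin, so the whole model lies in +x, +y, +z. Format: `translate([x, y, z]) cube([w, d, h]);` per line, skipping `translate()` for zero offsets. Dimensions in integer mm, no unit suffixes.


cube([74, 178, 1960]);
translate([777, 0, 0]) cube([74, 178, 1960]);
translate([0, 0, 1960]) cube([851, 178, 71]);


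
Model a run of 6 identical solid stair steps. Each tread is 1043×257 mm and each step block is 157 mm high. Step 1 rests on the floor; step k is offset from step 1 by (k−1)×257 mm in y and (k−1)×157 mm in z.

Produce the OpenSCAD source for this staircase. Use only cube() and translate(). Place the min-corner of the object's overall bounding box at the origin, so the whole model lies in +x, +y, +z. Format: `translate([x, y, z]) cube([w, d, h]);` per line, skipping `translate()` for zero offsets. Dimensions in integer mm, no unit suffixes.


cube([1043, 257, 157]);
translate([0, 257, 157]) cube([1043, 257, 157]);
translate([0, 514, 314]) cube([1043, 257, 157]);
translate([0, 771, 471]) cube([1043, 257, 157]);
translate([0, 1028, 628]) cube([1043, 257, 157]);
translate([0, 1285, 785]) cube([1043, 257, 157]);


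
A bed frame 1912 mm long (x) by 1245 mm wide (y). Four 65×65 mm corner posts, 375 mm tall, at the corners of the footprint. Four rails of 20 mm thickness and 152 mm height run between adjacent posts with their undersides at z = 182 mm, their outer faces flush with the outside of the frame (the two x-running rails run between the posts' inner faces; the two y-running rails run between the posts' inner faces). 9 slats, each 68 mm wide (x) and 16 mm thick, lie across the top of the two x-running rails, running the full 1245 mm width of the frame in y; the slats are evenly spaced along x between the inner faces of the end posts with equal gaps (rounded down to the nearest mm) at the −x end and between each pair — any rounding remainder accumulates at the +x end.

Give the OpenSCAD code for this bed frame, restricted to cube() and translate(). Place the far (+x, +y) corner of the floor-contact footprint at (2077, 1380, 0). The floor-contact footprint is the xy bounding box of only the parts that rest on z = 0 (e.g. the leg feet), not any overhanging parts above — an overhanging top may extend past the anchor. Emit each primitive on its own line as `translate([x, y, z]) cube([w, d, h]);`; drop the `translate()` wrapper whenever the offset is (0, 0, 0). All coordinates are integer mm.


translate([165, 135, 0]) cube([65, 65, 375]);
translate([165, 1315, 0]) cube([65, 65, 375]);
translate([2012, 135, 0]) cube([65, 65, 375]);
translate([2012, 1315, 0]) cube([65, 65, 375]);
translate([230, 135, 182]) cube([1782, 20, 152]);
translate([230, 1360, 182]) cube([1782, 20, 152]);
translate([165, 200, 182]) cube([20, 1115, 152]);
translate([2057, 200, 182]) cube([20, 1115, 152]);
translate([347, 135, 334]) cube([68, 1245, 16]);
translate([532, 135, 334]) cube([68, 1245, 16]);
translate([717, 135, 334]) cube([68, 1245, 16]);
translate([902, 135, 334]) cube([68, 1245, 16]);
translate([1087, 135, 334]) cube([68, 1245, 16]);
translate([1272, 135, 334]) cube([68, 1245, 16]);
translate([1457, 135, 334]) cube([68, 1245, 16]);
translate([1642, 135, 334]) cube([68, 1245, 16]);
translate([1827, 135, 334]) cube([68, 1245, 16]);


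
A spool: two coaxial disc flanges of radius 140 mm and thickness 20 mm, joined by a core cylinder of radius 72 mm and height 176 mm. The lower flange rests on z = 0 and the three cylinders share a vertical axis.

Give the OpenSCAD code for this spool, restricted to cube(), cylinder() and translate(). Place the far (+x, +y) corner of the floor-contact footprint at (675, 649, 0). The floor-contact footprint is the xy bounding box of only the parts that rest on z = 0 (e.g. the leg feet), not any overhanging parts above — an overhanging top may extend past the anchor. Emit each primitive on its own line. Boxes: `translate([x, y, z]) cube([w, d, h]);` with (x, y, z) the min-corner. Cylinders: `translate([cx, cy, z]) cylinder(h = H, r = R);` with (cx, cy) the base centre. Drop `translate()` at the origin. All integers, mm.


translate([535, 509, 0]) cylinder(h = 20, r = 140);
translate([535, 509, 20]) cylinder(h = 176, r = 72);
translate([535, 509, 196]) cylinder(h = 20, r = 140);


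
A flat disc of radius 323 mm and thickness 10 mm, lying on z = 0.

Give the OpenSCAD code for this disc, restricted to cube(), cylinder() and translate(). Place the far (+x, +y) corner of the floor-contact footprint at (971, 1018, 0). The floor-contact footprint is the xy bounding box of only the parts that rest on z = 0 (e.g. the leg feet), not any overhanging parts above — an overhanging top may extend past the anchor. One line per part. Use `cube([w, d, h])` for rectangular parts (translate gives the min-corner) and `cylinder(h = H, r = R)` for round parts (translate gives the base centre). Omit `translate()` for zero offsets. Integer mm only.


translate([648, 695, 0]) cylinder(h = 10, r = 323);


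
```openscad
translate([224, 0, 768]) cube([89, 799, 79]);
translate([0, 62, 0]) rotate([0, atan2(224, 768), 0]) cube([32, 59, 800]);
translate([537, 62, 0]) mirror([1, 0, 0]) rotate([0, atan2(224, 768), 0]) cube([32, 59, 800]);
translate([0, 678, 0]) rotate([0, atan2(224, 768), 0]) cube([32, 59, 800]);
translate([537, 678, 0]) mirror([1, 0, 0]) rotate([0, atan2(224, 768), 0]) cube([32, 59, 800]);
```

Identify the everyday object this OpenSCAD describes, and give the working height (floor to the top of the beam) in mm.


A sawhorse. The overall height is 847 mm.

A beam across two mirrored pairs of raked legs — a sawhorse. The beam's underside is at z = 768 (matching the legs' vertical rise in atan2(224, 768)) and the beam is 79 mm tall, so its top is at 768 + 79 = 847 mm. The raked legs top out at the beam's underside, so that is the highest point.


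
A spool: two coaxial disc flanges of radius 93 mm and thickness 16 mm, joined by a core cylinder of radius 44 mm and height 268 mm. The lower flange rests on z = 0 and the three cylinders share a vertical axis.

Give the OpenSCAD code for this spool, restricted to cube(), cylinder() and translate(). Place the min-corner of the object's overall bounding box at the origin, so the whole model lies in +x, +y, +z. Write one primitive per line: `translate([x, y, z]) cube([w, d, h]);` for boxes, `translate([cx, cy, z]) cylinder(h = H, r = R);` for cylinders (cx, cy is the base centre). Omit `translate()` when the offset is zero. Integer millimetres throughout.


translate([93, 93, 0]) cylinder(h = 16, r = 93);
translate([93, 93, 16]) cylinder(h = 268, r = 44);
translate([93, 93, 284]) cylinder(h = 16, r = 93);


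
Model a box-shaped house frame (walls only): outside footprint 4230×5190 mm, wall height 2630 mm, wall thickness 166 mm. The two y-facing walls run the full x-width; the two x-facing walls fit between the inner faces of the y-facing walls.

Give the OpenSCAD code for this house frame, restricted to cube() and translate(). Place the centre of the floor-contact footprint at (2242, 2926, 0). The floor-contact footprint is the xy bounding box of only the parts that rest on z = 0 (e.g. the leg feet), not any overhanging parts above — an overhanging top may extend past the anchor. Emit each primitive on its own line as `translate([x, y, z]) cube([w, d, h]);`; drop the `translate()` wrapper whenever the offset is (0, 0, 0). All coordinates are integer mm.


translate([127, 331, 0]) cube([4230, 166, 2630]);
translate([127, 5355, 0]) cube([4230, 166, 2630]);
translate([127, 497, 0]) cube([166, 4858, 2630]);
translate([4191, 497, 0]) cube([166, 4858, 2630]);


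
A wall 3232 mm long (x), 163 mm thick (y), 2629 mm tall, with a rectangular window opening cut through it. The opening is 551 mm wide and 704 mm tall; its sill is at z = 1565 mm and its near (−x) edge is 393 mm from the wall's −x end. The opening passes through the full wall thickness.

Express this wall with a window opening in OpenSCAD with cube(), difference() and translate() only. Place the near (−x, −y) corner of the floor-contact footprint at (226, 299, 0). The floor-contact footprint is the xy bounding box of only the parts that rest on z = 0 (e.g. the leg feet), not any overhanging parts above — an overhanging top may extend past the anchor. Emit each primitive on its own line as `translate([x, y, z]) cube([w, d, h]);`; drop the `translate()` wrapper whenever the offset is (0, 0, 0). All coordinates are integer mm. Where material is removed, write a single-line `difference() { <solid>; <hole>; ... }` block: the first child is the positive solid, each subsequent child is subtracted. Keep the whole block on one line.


difference() { translate([226, 299, 0]) cube([3232, 163, 2629]); translate([619, 299, 1565]) cube([551, 163, 704]); }


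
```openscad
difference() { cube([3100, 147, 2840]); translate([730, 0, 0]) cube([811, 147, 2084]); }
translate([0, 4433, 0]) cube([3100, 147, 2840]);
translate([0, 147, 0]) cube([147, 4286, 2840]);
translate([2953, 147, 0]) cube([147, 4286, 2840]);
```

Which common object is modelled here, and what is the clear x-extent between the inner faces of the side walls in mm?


A single room. The interior width is 2806 mm.

Four walls enclosing a rectangle with a door in the front wall — a room. Outside width 3100 minus two 147 mm walls gives 2806 mm.


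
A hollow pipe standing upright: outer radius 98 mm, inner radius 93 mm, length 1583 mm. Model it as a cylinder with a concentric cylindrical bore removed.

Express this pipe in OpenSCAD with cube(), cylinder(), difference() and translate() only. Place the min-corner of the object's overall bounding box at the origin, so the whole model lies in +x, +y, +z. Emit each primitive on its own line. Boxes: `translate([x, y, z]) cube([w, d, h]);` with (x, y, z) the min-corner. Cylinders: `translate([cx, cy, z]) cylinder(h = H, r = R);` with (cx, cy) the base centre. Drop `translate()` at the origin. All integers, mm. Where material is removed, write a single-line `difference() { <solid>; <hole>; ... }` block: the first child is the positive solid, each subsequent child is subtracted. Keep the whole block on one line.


difference() { translate([98, 98, 0]) cylinder(h = 1583, r = 98); translate([98, 98, 0]) cylinder(h = 1583, r = 93); }


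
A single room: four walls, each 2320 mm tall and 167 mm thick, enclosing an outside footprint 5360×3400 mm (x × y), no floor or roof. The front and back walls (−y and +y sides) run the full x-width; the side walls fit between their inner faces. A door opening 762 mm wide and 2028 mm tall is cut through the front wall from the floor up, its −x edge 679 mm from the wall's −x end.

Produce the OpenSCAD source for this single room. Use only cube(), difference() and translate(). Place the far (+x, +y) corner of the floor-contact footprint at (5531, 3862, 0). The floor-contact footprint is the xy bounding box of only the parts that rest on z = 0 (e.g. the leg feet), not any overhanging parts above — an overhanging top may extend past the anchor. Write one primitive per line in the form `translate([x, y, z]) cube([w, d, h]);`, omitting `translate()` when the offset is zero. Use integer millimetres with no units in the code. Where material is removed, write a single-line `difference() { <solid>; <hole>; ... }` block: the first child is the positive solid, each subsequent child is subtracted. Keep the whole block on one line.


difference() { translate([171, 462, 0]) cube([5360, 167, 2320]); translate([850, 462, 0]) cube([762, 167, 2028]); }
translate([171, 3695, 0]) cube([5360, 167, 2320]);
translate([171, 629, 0]) cube([167, 3066, 2320]);
translate([5364, 629, 0]) cube([167, 3066, 2320]);


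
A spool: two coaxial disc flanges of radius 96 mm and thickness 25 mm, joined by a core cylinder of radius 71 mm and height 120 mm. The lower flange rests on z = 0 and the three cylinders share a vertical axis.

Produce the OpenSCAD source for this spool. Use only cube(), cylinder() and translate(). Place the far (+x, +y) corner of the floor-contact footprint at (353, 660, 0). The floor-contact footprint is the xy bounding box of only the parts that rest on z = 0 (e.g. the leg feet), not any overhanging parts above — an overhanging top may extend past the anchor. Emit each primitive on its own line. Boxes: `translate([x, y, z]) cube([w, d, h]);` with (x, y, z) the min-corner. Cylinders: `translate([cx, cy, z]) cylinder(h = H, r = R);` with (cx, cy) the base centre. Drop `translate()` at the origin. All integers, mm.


translate([257, 564, 0]) cylinder(h = 25, r = 96);
translate([257, 564, 25]) cylinder(h = 120, r = 71);
translate([257, 564, 145]) cylinder(h = 25, r = 96);


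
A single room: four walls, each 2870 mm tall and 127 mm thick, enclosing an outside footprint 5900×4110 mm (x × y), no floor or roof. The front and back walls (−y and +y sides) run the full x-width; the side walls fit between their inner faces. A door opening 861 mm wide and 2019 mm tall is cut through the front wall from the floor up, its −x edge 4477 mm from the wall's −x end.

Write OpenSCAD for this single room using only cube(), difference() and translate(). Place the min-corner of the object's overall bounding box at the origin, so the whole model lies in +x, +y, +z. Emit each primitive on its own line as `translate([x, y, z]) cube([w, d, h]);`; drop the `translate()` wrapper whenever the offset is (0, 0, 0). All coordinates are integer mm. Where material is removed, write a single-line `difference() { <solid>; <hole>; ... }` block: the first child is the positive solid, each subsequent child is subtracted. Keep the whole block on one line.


difference() { cube([5900, 127, 2870]); translate([4477, 0, 0]) cube([861, 127, 2019]); }
translate([0, 3983, 0]) cube([5900, 127, 2870]);
translate([0, 127, 0]) cube([127, 3856, 2870]);
translate([5773, 127, 0]) cube([127, 3856, 2870]);


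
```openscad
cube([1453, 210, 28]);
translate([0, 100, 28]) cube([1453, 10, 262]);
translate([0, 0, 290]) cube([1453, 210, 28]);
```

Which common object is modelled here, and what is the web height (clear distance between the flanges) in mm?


An I-beam. The web height is 262 mm.

Two wide flanges with a thin centred web — an I-beam. Overall 318 mm minus two 28 mm flanges gives a web of 318 − 2·28 = 262 mm.


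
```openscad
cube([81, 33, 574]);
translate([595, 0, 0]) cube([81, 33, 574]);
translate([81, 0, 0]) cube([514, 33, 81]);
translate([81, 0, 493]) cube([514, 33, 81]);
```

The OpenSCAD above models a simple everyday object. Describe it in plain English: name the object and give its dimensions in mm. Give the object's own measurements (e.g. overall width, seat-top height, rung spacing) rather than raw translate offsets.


A rectangular picture frame lying in the x–z plane (depth along y). The opening is 514 mm wide (x) by 412 mm tall (z), surrounded by a border 81 mm wide on all four sides. The frame is 33 mm deep and is made of two full-height vertical stiles with two horizontal rails fitted between them.


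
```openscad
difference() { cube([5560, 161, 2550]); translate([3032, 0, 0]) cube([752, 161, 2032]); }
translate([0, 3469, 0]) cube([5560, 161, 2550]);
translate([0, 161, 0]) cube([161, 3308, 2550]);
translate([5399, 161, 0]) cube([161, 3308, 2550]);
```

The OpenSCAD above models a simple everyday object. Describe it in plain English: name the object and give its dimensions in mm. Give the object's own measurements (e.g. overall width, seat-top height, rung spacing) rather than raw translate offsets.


A single room: four walls, each 2550 mm tall and 161 mm thick, enclosing an outside footprint 5560×3630 mm (x × y), no floor or roof. The front and back walls (−y and +y sides) run the full x-width; the side walls fit between their inner faces. A door opening 752 mm wide and 2032 mm tall is cut through the front wall from the floor up, its −x edge 3032 mm from the wall's −x end.


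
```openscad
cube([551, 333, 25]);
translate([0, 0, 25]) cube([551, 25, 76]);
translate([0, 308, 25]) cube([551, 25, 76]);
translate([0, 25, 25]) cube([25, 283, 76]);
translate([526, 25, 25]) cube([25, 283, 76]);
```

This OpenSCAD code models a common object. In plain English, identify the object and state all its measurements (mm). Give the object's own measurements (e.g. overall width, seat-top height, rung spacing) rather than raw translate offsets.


An open-topped rectangular box: outside dimensions 551×333×101 mm, with a uniform wall and base thickness of 25 mm. The base is a full 551×333 slab on the floor; four walls sit on top of the base. The front and back walls (the −y and +y sides) span the full width; the two side walls fit between them.


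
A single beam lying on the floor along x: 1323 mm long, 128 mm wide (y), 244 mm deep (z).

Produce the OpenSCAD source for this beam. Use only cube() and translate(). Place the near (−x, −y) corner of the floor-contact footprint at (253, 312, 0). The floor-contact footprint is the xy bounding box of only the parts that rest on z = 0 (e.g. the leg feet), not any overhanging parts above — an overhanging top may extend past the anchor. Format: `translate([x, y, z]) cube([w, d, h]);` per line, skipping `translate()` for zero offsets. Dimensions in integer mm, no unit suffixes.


translate([253, 312, 0]) cube([1323, 128, 244]);


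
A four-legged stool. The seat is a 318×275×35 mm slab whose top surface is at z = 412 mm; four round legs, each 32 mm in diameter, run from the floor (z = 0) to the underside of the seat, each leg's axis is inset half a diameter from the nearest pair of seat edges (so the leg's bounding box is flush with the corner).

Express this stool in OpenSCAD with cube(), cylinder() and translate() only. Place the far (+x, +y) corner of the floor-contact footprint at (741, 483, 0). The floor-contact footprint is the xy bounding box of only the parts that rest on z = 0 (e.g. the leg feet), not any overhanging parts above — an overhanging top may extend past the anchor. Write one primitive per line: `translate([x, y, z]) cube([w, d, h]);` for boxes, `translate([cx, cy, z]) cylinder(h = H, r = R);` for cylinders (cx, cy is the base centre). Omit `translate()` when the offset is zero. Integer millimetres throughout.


translate([423, 208, 377]) cube([318, 275, 35]);
translate([439, 224, 0]) cylinder(h = 377, r = 16);
translate([725, 224, 0]) cylinder(h = 377, r = 16);
translate([439, 467, 0]) cylinder(h = 377, r = 16);
translate([725, 467, 0]) cylinder(h = 377, r = 16);


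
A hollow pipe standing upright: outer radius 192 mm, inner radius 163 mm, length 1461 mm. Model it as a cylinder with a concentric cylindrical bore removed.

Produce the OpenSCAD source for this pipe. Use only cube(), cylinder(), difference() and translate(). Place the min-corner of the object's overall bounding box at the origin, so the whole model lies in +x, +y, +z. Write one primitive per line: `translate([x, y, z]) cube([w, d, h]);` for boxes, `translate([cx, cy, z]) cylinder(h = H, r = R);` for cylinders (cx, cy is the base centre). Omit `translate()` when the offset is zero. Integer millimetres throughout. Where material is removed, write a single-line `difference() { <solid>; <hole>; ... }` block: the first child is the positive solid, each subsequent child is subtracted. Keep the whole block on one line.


difference() { translate([192, 192, 0]) cylinder(h = 1461, r = 192); translate([192, 192, 0]) cylinder(h = 1461, r = 163); }


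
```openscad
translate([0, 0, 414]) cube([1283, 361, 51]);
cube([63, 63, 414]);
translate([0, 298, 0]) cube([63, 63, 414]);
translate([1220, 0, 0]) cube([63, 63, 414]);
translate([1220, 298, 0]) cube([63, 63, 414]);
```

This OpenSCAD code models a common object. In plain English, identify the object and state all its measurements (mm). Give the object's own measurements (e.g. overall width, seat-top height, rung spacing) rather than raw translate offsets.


A bench: a 1283×361 mm seat slab, 51 mm thick, top at z = 465 mm, on four 63×63 mm square legs flush with the seat corners and standing on z = 0.


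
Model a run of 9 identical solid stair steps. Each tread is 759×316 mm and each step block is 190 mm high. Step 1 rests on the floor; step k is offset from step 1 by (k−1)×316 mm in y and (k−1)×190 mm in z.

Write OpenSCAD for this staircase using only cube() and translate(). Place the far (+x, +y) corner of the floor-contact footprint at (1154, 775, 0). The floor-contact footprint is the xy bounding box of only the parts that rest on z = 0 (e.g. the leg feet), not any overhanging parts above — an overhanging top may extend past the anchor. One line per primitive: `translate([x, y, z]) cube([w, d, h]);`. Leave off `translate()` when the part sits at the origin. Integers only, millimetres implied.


translate([395, 459, 0]) cube([759, 316, 190]);
translate([395, 775, 190]) cube([759, 316, 190]);
translate([395, 1091, 380]) cube([759, 316, 190]);
translate([395, 1407, 570]) cube([759, 316, 190]);
translate([395, 1723, 760]) cube([759, 316, 190]);
translate([395, 2039, 950]) cube([759, 316, 190]);
translate([395, 2355, 1140]) cube([759, 316, 190]);
translate([395, 2671, 1330]) cube([759, 316, 190]);
translate([395, 2987, 1520]) cube([759, 316, 190]);


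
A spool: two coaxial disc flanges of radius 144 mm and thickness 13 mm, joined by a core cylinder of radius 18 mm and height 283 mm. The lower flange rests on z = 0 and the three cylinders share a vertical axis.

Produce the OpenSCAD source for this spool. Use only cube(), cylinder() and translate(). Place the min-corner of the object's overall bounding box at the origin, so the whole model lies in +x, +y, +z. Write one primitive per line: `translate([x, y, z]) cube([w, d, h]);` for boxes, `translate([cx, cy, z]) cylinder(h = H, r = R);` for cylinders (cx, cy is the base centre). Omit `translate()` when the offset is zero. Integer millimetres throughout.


translate([144, 144, 0]) cylinder(h = 13, r = 144);
translate([144, 144, 13]) cylinder(h = 283, r = 18);
translate([144, 144, 296]) cylinder(h = 13, r = 144);
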